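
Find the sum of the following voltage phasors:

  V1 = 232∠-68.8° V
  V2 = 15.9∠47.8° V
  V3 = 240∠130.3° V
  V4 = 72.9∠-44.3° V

Step 1 — Convert each phasor to rectangular form:
  V1 = 232·(cos(-68.8°) + j·sin(-68.8°)) = 83.9 - j216.3 V
  V2 = 15.9·(cos(47.8°) + j·sin(47.8°)) = 10.68 + j11.78 V
  V3 = 240·(cos(130.3°) + j·sin(130.3°)) = -155.2 + j183 V
  V4 = 72.9·(cos(-44.3°) + j·sin(-44.3°)) = 52.17 - j50.91 V
Step 2 — Sum components: V_total = -8.478 - j72.39 V.
Step 3 — Convert to polar: |V_total| = 72.89 V, ∠V_total = -96.7°.

V_total = 72.89∠-96.7° V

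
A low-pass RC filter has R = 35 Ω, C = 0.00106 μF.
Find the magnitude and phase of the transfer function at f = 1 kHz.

Step 1 — Angular frequency: ω = 2π·1000 = 6283 rad/s.
Step 2 — Transfer function: H(jω) = 1/(1 + jωRC).
Step 3 — Denominator: 1 + jωRC = 1 + j·6283·35·1.06e-09 = 1 + j0.0002331.
Step 4 — H = 1 - j0.0002331.
Step 5 — Magnitude: |H| = 1 (-0.0 dB); phase: φ = -0.0°.

|H| = 1 (-0.0 dB), φ = -0.0°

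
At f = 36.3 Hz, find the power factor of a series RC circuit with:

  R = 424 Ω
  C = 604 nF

Step 1 — Angular frequency: ω = 2π·f = 2π·36.3 = 228.1 rad/s.
Step 2 — Component impedances:
  R: Z = R = 424 Ω
  C: Z = 1/(jωC) = -j/(ω·C) = 0 - j7259 Ω
Step 3 — Series combination: Z_total = R + C = 424 - j7259 Ω = 7271∠-86.7° Ω.
Step 4 — Power factor: PF = cos(φ) = Re(Z)/|Z| = 424/7271 = 0.05831.
Step 5 — Type: Im(Z) = -7259 ⇒ leading (phase φ = -86.7°).

PF = 0.05831 (leading, φ = -86.7°)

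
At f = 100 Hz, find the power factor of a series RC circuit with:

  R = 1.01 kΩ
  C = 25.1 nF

Step 1 — Angular frequency: ω = 2π·f = 2π·100 = 628.3 rad/s.
Step 2 — Component impedances:
  R: Z = R = 1010 Ω
  C: Z = 1/(jωC) = -j/(ω·C) = 0 - j6.341e+04 Ω
Step 3 — Series combination: Z_total = R + C = 1010 - j6.341e+04 Ω = 6.342e+04∠-89.1° Ω.
Step 4 — Power factor: PF = cos(φ) = Re(Z)/|Z| = 1010/6.342e+04 = 0.01593.
Step 5 — Type: Im(Z) = -6.341e+04 ⇒ leading (phase φ = -89.1°).

PF = 0.01593 (leading, φ = -89.1°)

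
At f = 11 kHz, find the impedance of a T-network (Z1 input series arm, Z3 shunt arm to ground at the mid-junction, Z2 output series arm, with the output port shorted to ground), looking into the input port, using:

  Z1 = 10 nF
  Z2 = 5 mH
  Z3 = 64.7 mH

Step 1 — Angular frequency: ω = 2π·f = 2π·1.1e+04 = 6.912e+04 rad/s.
Step 2 — Component impedances:
  Z1: Z = 1/(jωC) = -j/(ω·C) = 0 - j1447 Ω
  Z2: Z = jωL = j·6.912e+04·0.005 = 0 + j345.6 Ω
  Z3: Z = jωL = j·6.912e+04·0.0647 = 0 + j4472 Ω
Step 3 — With the output port shorted to ground, the output series arm Z2 runs from the junction to ground; the shunt arm Z3 also runs from the junction to ground. They appear in parallel: Z3 || Z2 = 0 + j320.8 Ω.
Step 4 — Series with input arm Z1: Z_in = Z1 + (Z3 || Z2) = 0 - j1126 Ω = 1126∠-90.0° Ω.

Z = 0 - j1126 Ω = 1126∠-90.0° Ω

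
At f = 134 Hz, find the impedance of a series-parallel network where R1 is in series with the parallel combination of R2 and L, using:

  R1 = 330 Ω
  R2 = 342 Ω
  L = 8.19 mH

Step 1 — Angular frequency: ω = 2π·f = 2π·134 = 841.9 rad/s.
Step 2 — Component impedances:
  R1: Z = R = 330 Ω
  R2: Z = R = 342 Ω
  L: Z = jωL = j·841.9·0.00819 = 0 + j6.896 Ω
Step 3 — Parallel branch: R2 || L = 1/(1/R2 + 1/L) = 0.139 + j6.893 Ω.
Step 4 — Series with R1: Z_total = R1 + (R2 || L) = 330.1 + j6.893 Ω = 330.2∠1.2° Ω.

Z = 330.1 + j6.893 Ω = 330.2∠1.2° Ω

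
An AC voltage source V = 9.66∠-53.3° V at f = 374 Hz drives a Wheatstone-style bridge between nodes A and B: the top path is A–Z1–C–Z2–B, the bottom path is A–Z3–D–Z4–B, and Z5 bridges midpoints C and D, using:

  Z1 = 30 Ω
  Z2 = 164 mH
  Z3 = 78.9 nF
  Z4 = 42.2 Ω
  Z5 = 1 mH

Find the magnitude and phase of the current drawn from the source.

Step 1 — Angular frequency: ω = 2π·f = 2π·374 = 2350 rad/s.
Step 2 — Component impedances:
  Z1: Z = R = 30 Ω
  Z2: Z = jωL = j·2350·0.164 = 0 + j385.4 Ω
  Z3: Z = 1/(jωC) = -j/(ω·C) = 0 - j5394 Ω
  Z4: Z = R = 42.2 Ω
  Z5: Z = jωL = j·2350·0.001 = 0 + j2.35 Ω
Step 3 — Bridge requires nodal analysis (the Z5 bridge couples midpoints C and D, so the two paths cannot be reduced to a simple series/parallel combination). Setting node B to ground and injecting 1 A at node A, the 3-node admittance system at A, C, D solves to V_A = Z_AB = 71.23 + j6.657 Ω = 71.54∠5.3° Ω.
Step 4 — Source phasor: V = 9.66∠-53.3° V = 5.773 - j7.745 V.
Step 5 — Ohm's law: I = V / Z_total = (5.773 - j7.745) / (71.23 + j6.657) = 0.07028 - j0.1153 A.
Step 6 — Convert to polar: |I| = 0.135 A, ∠I = -58.6°.

I = 0.135∠-58.6° A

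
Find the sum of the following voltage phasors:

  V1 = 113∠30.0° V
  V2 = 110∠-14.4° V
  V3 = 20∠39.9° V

Step 1 — Convert each phasor to rectangular form:
  V1 = 113·(cos(30.0°) + j·sin(30.0°)) = 97.86 + j56.5 V
  V2 = 110·(cos(-14.4°) + j·sin(-14.4°)) = 106.5 - j27.36 V
  V3 = 20·(cos(39.9°) + j·sin(39.9°)) = 15.34 + j12.83 V
Step 2 — Sum components: V_total = 219.7 + j41.97 V.
Step 3 — Convert to polar: |V_total| = 223.7 V, ∠V_total = 10.8°.

V_total = 223.7∠10.8° V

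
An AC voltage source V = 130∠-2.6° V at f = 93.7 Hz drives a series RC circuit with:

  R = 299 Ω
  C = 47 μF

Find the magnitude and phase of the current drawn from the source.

Step 1 — Angular frequency: ω = 2π·f = 2π·93.7 = 588.7 rad/s.
Step 2 — Component impedances:
  R: Z = R = 299 Ω
  C: Z = 1/(jωC) = -j/(ω·C) = 0 - j36.14 Ω
Step 3 — Series combination: Z_total = R + C = 299 - j36.14 Ω = 301.2∠-6.9° Ω.
Step 4 — Source phasor: V = 130∠-2.6° V = 129.9 - j5.897 V.
Step 5 — Ohm's law: I = V / Z_total = (129.9 - j5.897) / (299 - j36.14) = 0.4304 + j0.0323 A.
Step 6 — Convert to polar: |I| = 0.4316 A, ∠I = 4.3°.

I = 0.4316∠4.3° A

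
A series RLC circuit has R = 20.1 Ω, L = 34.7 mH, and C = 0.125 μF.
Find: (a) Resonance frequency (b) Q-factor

Step 1 — Resonance condition Im(Z)=0 gives ω₀ = 1/√(LC).
Step 2 — ω₀ = 1/√(0.0347·1.25e-07) = 1.518e+04 rad/s.
Step 3 — f₀ = ω₀/(2π) = 2417 Hz.
Step 4 — Series Q: Q = ω₀L/R = 1.518e+04·0.0347/20.1 = 26.21.

(a) f₀ = 2417 Hz  (b) Q = 26.21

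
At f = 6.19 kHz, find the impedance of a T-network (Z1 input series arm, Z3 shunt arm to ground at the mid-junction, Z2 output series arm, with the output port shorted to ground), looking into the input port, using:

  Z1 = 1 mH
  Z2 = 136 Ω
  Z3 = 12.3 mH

Step 1 — Angular frequency: ω = 2π·f = 2π·6190 = 3.889e+04 rad/s.
Step 2 — Component impedances:
  Z1: Z = jωL = j·3.889e+04·0.001 = 0 + j38.89 Ω
  Z2: Z = R = 136 Ω
  Z3: Z = jωL = j·3.889e+04·0.0123 = 0 + j478.4 Ω
Step 3 — With the output port shorted to ground, the output series arm Z2 runs from the junction to ground; the shunt arm Z3 also runs from the junction to ground. They appear in parallel: Z3 || Z2 = 125.8 + j35.77 Ω.
Step 4 — Series with input arm Z1: Z_in = Z1 + (Z3 || Z2) = 125.8 + j74.67 Ω = 146.3∠30.7° Ω.

Z = 125.8 + j74.67 Ω = 146.3∠30.7° Ω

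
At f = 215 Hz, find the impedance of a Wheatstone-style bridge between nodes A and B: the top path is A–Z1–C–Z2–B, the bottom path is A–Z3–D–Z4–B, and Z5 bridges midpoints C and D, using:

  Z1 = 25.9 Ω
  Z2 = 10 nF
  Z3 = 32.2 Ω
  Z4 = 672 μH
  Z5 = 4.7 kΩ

Step 1 — Angular frequency: ω = 2π·f = 2π·215 = 1351 rad/s.
Step 2 — Component impedances:
  Z1: Z = R = 25.9 Ω
  Z2: Z = 1/(jωC) = -j/(ω·C) = 0 - j7.403e+04 Ω
  Z3: Z = R = 32.2 Ω
  Z4: Z = jωL = j·1351·0.000672 = 0 + j0.9078 Ω
  Z5: Z = R = 4700 Ω
Step 3 — Bridge requires nodal analysis (the Z5 bridge couples midpoints C and D, so the two paths cannot be reduced to a simple series/parallel combination). Setting node B to ground and injecting 1 A at node A, the 3-node admittance system at A, C, D solves to V_A = Z_AB = 31.98 + j0.8941 Ω = 32∠1.6° Ω.

Z = 31.98 + j0.8941 Ω = 32∠1.6° Ω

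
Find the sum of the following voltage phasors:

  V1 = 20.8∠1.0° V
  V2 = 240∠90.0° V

Step 1 — Convert each phasor to rectangular form:
  V1 = 20.8·(cos(1.0°) + j·sin(1.0°)) = 20.8 + j0.363 V
  V2 = 240·(cos(90.0°) + j·sin(90.0°)) = 0 + j240 V
Step 2 — Sum components: V_total = 20.8 + j240.4 V.
Step 3 — Convert to polar: |V_total| = 241.3 V, ∠V_total = 85.1°.

V_total = 241.3∠85.1° V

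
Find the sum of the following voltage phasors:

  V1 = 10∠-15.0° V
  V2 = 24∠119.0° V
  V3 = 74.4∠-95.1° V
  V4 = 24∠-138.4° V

Step 1 — Convert each phasor to rectangular form:
  V1 = 10·(cos(-15.0°) + j·sin(-15.0°)) = 9.659 - j2.588 V
  V2 = 24·(cos(119.0°) + j·sin(119.0°)) = -11.64 + j20.99 V
  V3 = 74.4·(cos(-95.1°) + j·sin(-95.1°)) = -6.614 - j74.11 V
  V4 = 24·(cos(-138.4°) + j·sin(-138.4°)) = -17.95 - j15.93 V
Step 2 — Sum components: V_total = -26.54 - j71.64 V.
Step 3 — Convert to polar: |V_total| = 76.39 V, ∠V_total = -110.3°.

V_total = 76.39∠-110.3° V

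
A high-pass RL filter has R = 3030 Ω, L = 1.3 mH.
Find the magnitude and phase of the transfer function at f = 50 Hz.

Step 1 — Angular frequency: ω = 2π·50 = 314.2 rad/s.
Step 2 — Transfer function: H(jω) = jωL/(R + jωL).
Step 3 — Numerator jωL = j·0.4084; denominator R + jωL = 3030 + j0.4084.
Step 4 — H = 1.817e-08 + j0.0001348.
Step 5 — Magnitude: |H| = 0.0001348 (-77.4 dB); phase: φ = 90.0°.

|H| = 0.0001348 (-77.4 dB), φ = 90.0°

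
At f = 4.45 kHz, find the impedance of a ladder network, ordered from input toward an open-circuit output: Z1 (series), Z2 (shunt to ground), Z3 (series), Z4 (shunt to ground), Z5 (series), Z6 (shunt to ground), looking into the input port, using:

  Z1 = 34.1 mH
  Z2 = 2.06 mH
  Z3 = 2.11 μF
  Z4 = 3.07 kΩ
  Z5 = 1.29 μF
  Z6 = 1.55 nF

Step 1 — Angular frequency: ω = 2π·f = 2π·4450 = 2.796e+04 rad/s.
Step 2 — Component impedances:
  Z1: Z = jωL = j·2.796e+04·0.0341 = 0 + j953.4 Ω
  Z2: Z = jωL = j·2.796e+04·0.00206 = 0 + j57.6 Ω
  Z3: Z = 1/(jωC) = -j/(ω·C) = 0 - j16.95 Ω
  Z4: Z = R = 3070 Ω
  Z5: Z = 1/(jωC) = -j/(ω·C) = 0 - j27.72 Ω
  Z6: Z = 1/(jωC) = -j/(ω·C) = 0 - j2.307e+04 Ω
Step 3 — Ladder network (open output): work backward from the far end, alternating series and parallel combinations. Z_in = 1.084 + j1011 Ω = 1011∠89.9° Ω.

Z = 1.084 + j1011 Ω = 1011∠89.9° Ω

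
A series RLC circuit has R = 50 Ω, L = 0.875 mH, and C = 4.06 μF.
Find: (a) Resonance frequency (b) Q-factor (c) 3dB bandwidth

Step 1 — Resonance: ω₀ = 1/√(LC) = 1/√(0.000875·4.06e-06) = 1.678e+04 rad/s.
Step 2 — f₀ = ω₀/(2π) = 2670 Hz.
Step 3 — Series Q: Q = ω₀L/R = 1.678e+04·0.000875/50 = 0.2936.
Step 4 — Bandwidth: Δω = ω₀/Q = 5.714e+04 rad/s; BW = Δω/(2π) = 9095 Hz.

(a) f₀ = 2670 Hz  (b) Q = 0.2936  (c) BW = 9095 Hz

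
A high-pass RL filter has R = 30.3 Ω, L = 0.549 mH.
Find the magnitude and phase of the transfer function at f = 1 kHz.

Step 1 — Angular frequency: ω = 2π·1000 = 6283 rad/s.
Step 2 — Transfer function: H(jω) = jωL/(R + jωL).
Step 3 — Numerator jωL = j·3.449; denominator R + jωL = 30.3 + j3.449.
Step 4 — H = 0.01279 + j0.1124.
Step 5 — Magnitude: |H| = 0.1131 (-18.9 dB); phase: φ = 83.5°.

|H| = 0.1131 (-18.9 dB), φ = 83.5°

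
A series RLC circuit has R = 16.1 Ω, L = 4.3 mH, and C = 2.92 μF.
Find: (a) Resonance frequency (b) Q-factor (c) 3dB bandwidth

Step 1 — Resonance: ω₀ = 1/√(LC) = 1/√(0.0043·2.92e-06) = 8924 rad/s.
Step 2 — f₀ = ω₀/(2π) = 1420 Hz.
Step 3 — Series Q: Q = ω₀L/R = 8924·0.0043/16.1 = 2.384.
Step 4 — Bandwidth: Δω = ω₀/Q = 3744 rad/s; BW = Δω/(2π) = 595.9 Hz.

(a) f₀ = 1420 Hz  (b) Q = 2.384  (c) BW = 595.9 Hz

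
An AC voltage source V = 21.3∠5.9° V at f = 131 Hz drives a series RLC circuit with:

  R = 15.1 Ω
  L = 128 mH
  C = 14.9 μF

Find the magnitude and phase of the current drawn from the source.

Step 1 — Angular frequency: ω = 2π·f = 2π·131 = 823.1 rad/s.
Step 2 — Component impedances:
  R: Z = R = 15.1 Ω
  L: Z = jωL = j·823.1·0.128 = 0 + j105.4 Ω
  C: Z = 1/(jωC) = -j/(ω·C) = 0 - j81.54 Ω
Step 3 — Series combination: Z_total = R + L + C = 15.1 + j23.82 Ω = 28.2∠57.6° Ω.
Step 4 — Source phasor: V = 21.3∠5.9° V = 21.19 + j2.189 V.
Step 5 — Ohm's law: I = V / Z_total = (21.19 + j2.189) / (15.1 + j23.82) = 0.4678 - j0.5929 A.
Step 6 — Convert to polar: |I| = 0.7553 A, ∠I = -51.7°.

I = 0.7553∠-51.7° A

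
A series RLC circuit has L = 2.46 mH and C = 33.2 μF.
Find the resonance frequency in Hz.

Step 1 — Resonance condition Im(Z)=0 gives ω₀ = 1/√(LC).
Step 2 — ω₀ = 1/√(0.00246·3.32e-05) = 3499 rad/s.
Step 3 — f₀ = ω₀/(2π) = 556.9 Hz.

f₀ = 556.9 Hz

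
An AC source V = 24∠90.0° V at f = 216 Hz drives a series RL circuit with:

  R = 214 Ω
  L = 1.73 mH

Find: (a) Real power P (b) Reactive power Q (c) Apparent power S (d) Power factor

Step 1 — Angular frequency: ω = 2π·f = 2π·216 = 1357 rad/s.
Step 2 — Component impedances:
  R: Z = R = 214 Ω
  L: Z = jωL = j·1357·0.00173 = 0 + j2.348 Ω
Step 3 — Series combination: Z_total = R + L = 214 + j2.348 Ω = 214∠0.6° Ω.
Step 4 — Source phasor: V = 24∠90.0° V = 0 + j24 V.
Step 5 — Current: I = V / Z = 0.00123 + j0.1121 A = 0.1121∠89.4° A.
Step 6 — Complex power: S = V·I* = 2.691 + j0.02953 VA.
Step 7 — Real power: P = Re(S) = 2.691 W.
Step 8 — Reactive power: Q = Im(S) = 0.02953 VAR.
Step 9 — Apparent power: |S| = 2.691 VA.
Step 10 — Power factor: PF = P/|S| = 0.9999 (lagging).

(a) P = 2.691 W  (b) Q = 0.02953 VAR  (c) S = 2.691 VA  (d) PF = 0.9999 (lagging)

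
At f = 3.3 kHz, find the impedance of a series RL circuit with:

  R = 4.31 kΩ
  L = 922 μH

Step 1 — Angular frequency: ω = 2π·f = 2π·3300 = 2.073e+04 rad/s.
Step 2 — Component impedances:
  R: Z = R = 4310 Ω
  L: Z = jωL = j·2.073e+04·0.000922 = 0 + j19.12 Ω
Step 3 — Series combination: Z_total = R + L = 4310 + j19.12 Ω = 4310∠0.3° Ω.

Z = 4310 + j19.12 Ω = 4310∠0.3° Ω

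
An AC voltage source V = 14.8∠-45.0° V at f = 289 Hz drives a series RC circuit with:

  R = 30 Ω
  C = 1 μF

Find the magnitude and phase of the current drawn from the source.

Step 1 — Angular frequency: ω = 2π·f = 2π·289 = 1816 rad/s.
Step 2 — Component impedances:
  R: Z = R = 30 Ω
  C: Z = 1/(jωC) = -j/(ω·C) = 0 - j550.7 Ω
Step 3 — Series combination: Z_total = R + C = 30 - j550.7 Ω = 551.5∠-86.9° Ω.
Step 4 — Source phasor: V = 14.8∠-45.0° V = 10.47 - j10.47 V.
Step 5 — Ohm's law: I = V / Z_total = (10.47 - j10.47) / (30 - j550.7) = 0.01998 + j0.01791 A.
Step 6 — Convert to polar: |I| = 0.02683 A, ∠I = 41.9°.

I = 0.02683∠41.9° A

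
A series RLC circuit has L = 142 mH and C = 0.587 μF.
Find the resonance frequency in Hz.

Step 1 — Resonance condition Im(Z)=0 gives ω₀ = 1/√(LC).
Step 2 — ω₀ = 1/√(0.142·5.87e-07) = 3464 rad/s.
Step 3 — f₀ = ω₀/(2π) = 551.3 Hz.

f₀ = 551.3 Hz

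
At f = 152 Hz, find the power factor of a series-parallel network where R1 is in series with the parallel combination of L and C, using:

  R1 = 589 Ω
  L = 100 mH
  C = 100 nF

Step 1 — Angular frequency: ω = 2π·f = 2π·152 = 955 rad/s.
Step 2 — Component impedances:
  R1: Z = R = 589 Ω
  L: Z = jωL = j·955·0.1 = 0 + j95.5 Ω
  C: Z = 1/(jωC) = -j/(ω·C) = 0 - j1.047e+04 Ω
Step 3 — Parallel branch: L || C = 1/(1/L + 1/C) = 0 + j96.38 Ω.
Step 4 — Series with R1: Z_total = R1 + (L || C) = 589 + j96.38 Ω = 596.8∠9.3° Ω.
Step 5 — Power factor: PF = cos(φ) = Re(Z)/|Z| = 589/596.8 = 0.9869.
Step 6 — Type: Im(Z) = 96.38 ⇒ lagging (phase φ = 9.3°).

PF = 0.9869 (lagging, φ = 9.3°)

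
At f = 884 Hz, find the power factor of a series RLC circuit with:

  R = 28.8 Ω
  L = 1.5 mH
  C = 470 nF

Step 1 — Angular frequency: ω = 2π·f = 2π·884 = 5554 rad/s.
Step 2 — Component impedances:
  R: Z = R = 28.8 Ω
  L: Z = jωL = j·5554·0.0015 = 0 + j8.332 Ω
  C: Z = 1/(jωC) = -j/(ω·C) = 0 - j383.1 Ω
Step 3 — Series combination: Z_total = R + L + C = 28.8 - j374.7 Ω = 375.8∠-85.6° Ω.
Step 4 — Power factor: PF = cos(φ) = Re(Z)/|Z| = 28.8/375.84 = 0.07663.
Step 5 — Type: Im(Z) = -374.7 ⇒ leading (phase φ = -85.6°).

PF = 0.07663 (leading, φ = -85.6°)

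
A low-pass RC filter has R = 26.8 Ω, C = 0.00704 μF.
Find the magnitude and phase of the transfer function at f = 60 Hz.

Step 1 — Angular frequency: ω = 2π·60 = 377 rad/s.
Step 2 — Transfer function: H(jω) = 1/(1 + jωRC).
Step 3 — Denominator: 1 + jωRC = 1 + j·377·26.8·7.04e-09 = 1 + j7.113e-05.
Step 4 — H = 1 - j7.113e-05.
Step 5 — Magnitude: |H| = 1 (-0.0 dB); phase: φ = -0.0°.

|H| = 1 (-0.0 dB), φ = -0.0°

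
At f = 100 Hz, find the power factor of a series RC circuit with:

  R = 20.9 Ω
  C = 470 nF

Step 1 — Angular frequency: ω = 2π·f = 2π·100 = 628.3 rad/s.
Step 2 — Component impedances:
  R: Z = R = 20.9 Ω
  C: Z = 1/(jωC) = -j/(ω·C) = 0 - j3386 Ω
Step 3 — Series combination: Z_total = R + C = 20.9 - j3386 Ω = 3386∠-89.6° Ω.
Step 4 — Power factor: PF = cos(φ) = Re(Z)/|Z| = 20.9/3386 = 0.006172.
Step 5 — Type: Im(Z) = -3386 ⇒ leading (phase φ = -89.6°).

PF = 0.006172 (leading, φ = -89.6°)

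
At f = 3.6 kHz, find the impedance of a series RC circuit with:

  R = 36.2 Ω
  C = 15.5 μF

Step 1 — Angular frequency: ω = 2π·f = 2π·3600 = 2.262e+04 rad/s.
Step 2 — Component impedances:
  R: Z = R = 36.2 Ω
  C: Z = 1/(jωC) = -j/(ω·C) = 0 - j2.852 Ω
Step 3 — Series combination: Z_total = R + C = 36.2 - j2.852 Ω = 36.31∠-4.5° Ω.

Z = 36.2 - j2.852 Ω = 36.31∠-4.5° Ω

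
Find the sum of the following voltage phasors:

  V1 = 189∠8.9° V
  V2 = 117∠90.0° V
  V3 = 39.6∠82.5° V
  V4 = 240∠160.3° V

Step 1 — Convert each phasor to rectangular form:
  V1 = 189·(cos(8.9°) + j·sin(8.9°)) = 186.7 + j29.24 V
  V2 = 117·(cos(90.0°) + j·sin(90.0°)) = 0 + j117 V
  V3 = 39.6·(cos(82.5°) + j·sin(82.5°)) = 5.169 + j39.26 V
  V4 = 240·(cos(160.3°) + j·sin(160.3°)) = -226 + j80.9 V
Step 2 — Sum components: V_total = -34.06 + j266.4 V.
Step 3 — Convert to polar: |V_total| = 268.6 V, ∠V_total = 97.3°.

V_total = 268.6∠97.3° V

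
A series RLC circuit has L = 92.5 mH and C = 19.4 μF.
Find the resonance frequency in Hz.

Step 1 — Resonance condition Im(Z)=0 gives ω₀ = 1/√(LC).
Step 2 — ω₀ = 1/√(0.0925·1.94e-05) = 746.5 rad/s.
Step 3 — f₀ = ω₀/(2π) = 118.8 Hz.

f₀ = 118.8 Hz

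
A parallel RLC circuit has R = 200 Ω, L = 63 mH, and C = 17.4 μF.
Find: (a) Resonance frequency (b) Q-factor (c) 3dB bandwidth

Step 1 — Resonance: ω₀ = 1/√(LC) = 1/√(0.063·1.74e-05) = 955.1 rad/s.
Step 2 — f₀ = ω₀/(2π) = 152 Hz.
Step 3 — Parallel Q: Q = R/(ω₀L) = 200/(955.1·0.063) = 3.324.
Step 4 — Bandwidth: Δω = ω₀/Q = 287.4 rad/s; BW = Δω/(2π) = 45.73 Hz.

(a) f₀ = 152 Hz  (b) Q = 3.324  (c) BW = 45.73 Hz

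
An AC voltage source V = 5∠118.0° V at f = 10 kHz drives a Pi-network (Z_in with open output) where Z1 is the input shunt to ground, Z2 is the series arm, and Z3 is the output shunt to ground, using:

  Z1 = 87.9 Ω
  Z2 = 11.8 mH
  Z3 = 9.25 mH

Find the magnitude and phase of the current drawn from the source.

Step 1 — Angular frequency: ω = 2π·f = 2π·1e+04 = 6.283e+04 rad/s.
Step 2 — Component impedances:
  Z1: Z = R = 87.9 Ω
  Z2: Z = jωL = j·6.283e+04·0.0118 = 0 + j741.4 Ω
  Z3: Z = jωL = j·6.283e+04·0.00925 = 0 + j581.2 Ω
Step 3 — With open output, the series arm Z2 and the output shunt Z3 appear in series to ground: Z2 + Z3 = 0 + j1323 Ω.
Step 4 — Parallel with input shunt Z1: Z_in = Z1 || (Z2 + Z3) = 87.51 + j5.816 Ω = 87.71∠3.8° Ω.
Step 5 — Source phasor: V = 5∠118.0° V = -2.347 + j4.415 V.
Step 6 — Ohm's law: I = V / Z_total = (-2.347 + j4.415) / (87.51 + j5.816) = -0.02337 + j0.052 A.
Step 7 — Convert to polar: |I| = 0.05701 A, ∠I = 114.2°.

I = 0.05701∠114.2° A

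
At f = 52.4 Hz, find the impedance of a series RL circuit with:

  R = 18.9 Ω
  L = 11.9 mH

Step 1 — Angular frequency: ω = 2π·f = 2π·52.4 = 329.2 rad/s.
Step 2 — Component impedances:
  R: Z = R = 18.9 Ω
  L: Z = jωL = j·329.2·0.0119 = 0 + j3.918 Ω
Step 3 — Series combination: Z_total = R + L = 18.9 + j3.918 Ω = 19.3∠11.7° Ω.

Z = 18.9 + j3.918 Ω = 19.3∠11.7° Ω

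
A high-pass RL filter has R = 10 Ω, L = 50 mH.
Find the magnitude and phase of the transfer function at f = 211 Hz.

Step 1 — Angular frequency: ω = 2π·211 = 1326 rad/s.
Step 2 — Transfer function: H(jω) = jωL/(R + jωL).
Step 3 — Numerator jωL = j·66.29; denominator R + jωL = 10 + j66.29.
Step 4 — H = 0.9777 + j0.1475.
Step 5 — Magnitude: |H| = 0.9888 (-0.1 dB); phase: φ = 8.6°.

|H| = 0.9888 (-0.1 dB), φ = 8.6°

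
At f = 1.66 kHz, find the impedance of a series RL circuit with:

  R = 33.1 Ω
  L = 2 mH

Step 1 — Angular frequency: ω = 2π·f = 2π·1660 = 1.043e+04 rad/s.
Step 2 — Component impedances:
  R: Z = R = 33.1 Ω
  L: Z = jωL = j·1.043e+04·0.002 = 0 + j20.86 Ω
Step 3 — Series combination: Z_total = R + L = 33.1 + j20.86 Ω = 39.12∠32.2° Ω.

Z = 33.1 + j20.86 Ω = 39.12∠32.2° Ω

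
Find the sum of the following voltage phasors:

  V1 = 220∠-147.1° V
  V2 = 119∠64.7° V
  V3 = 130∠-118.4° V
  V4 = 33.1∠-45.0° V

Step 1 — Convert each phasor to rectangular form:
  V1 = 220·(cos(-147.1°) + j·sin(-147.1°)) = -184.7 - j119.5 V
  V2 = 119·(cos(64.7°) + j·sin(64.7°)) = 50.86 + j107.6 V
  V3 = 130·(cos(-118.4°) + j·sin(-118.4°)) = -61.83 - j114.4 V
  V4 = 33.1·(cos(-45.0°) + j·sin(-45.0°)) = 23.41 - j23.41 V
Step 2 — Sum components: V_total = -172.3 - j149.7 V.
Step 3 — Convert to polar: |V_total| = 228.2 V, ∠V_total = -139.0°.

V_total = 228.2∠-139.0° V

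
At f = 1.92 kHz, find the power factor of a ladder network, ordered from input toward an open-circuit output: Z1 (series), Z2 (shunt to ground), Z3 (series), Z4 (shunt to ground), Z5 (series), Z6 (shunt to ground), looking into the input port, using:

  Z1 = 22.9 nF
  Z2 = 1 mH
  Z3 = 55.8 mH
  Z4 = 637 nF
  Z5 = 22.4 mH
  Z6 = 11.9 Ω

Step 1 — Angular frequency: ω = 2π·f = 2π·1920 = 1.206e+04 rad/s.
Step 2 — Component impedances:
  Z1: Z = 1/(jωC) = -j/(ω·C) = 0 - j3620 Ω
  Z2: Z = jωL = j·1.206e+04·0.001 = 0 + j12.06 Ω
  Z3: Z = jωL = j·1.206e+04·0.0558 = 0 + j673.2 Ω
  Z4: Z = 1/(jωC) = -j/(ω·C) = 0 - j130.1 Ω
  Z5: Z = jωL = j·1.206e+04·0.0224 = 0 + j270.2 Ω
  Z6: Z = R = 11.9 Ω
Step 3 — Ladder network (open output): work backward from the far end, alternating series and parallel combinations. Z_in = 0.007833 - j3608 Ω = 3608∠-90.0° Ω.
Step 4 — Power factor: PF = cos(φ) = Re(Z)/|Z| = 0.007833/3608 = 2.171e-06.
Step 5 — Type: Im(Z) = -3608 ⇒ leading (phase φ = -90.0°).

PF = 2.171e-06 (leading, φ = -90.0°)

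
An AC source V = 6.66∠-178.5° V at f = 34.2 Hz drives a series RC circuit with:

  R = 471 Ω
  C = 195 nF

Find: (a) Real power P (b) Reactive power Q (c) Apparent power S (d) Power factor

Step 1 — Angular frequency: ω = 2π·f = 2π·34.2 = 214.9 rad/s.
Step 2 — Component impedances:
  R: Z = R = 471 Ω
  C: Z = 1/(jωC) = -j/(ω·C) = 0 - j2.386e+04 Ω
Step 3 — Series combination: Z_total = R + C = 471 - j2.386e+04 Ω = 2.387e+04∠-88.9° Ω.
Step 4 — Source phasor: V = 6.66∠-178.5° V = -6.658 - j0.1743 V.
Step 5 — Current: I = V / Z = 1.799e-06 - j0.000279 A = 0.000279∠-89.6° A.
Step 6 — Complex power: S = V·I* = 3.667e-05 - j0.001858 VA.
Step 7 — Real power: P = Re(S) = 3.667e-05 W.
Step 8 — Reactive power: Q = Im(S) = -0.001858 VAR.
Step 9 — Apparent power: |S| = 0.001858 VA.
Step 10 — Power factor: PF = P/|S| = 0.01973 (leading).

(a) P = 3.667e-05 W  (b) Q = -0.001858 VAR  (c) S = 0.001858 VA  (d) PF = 0.01973 (leading)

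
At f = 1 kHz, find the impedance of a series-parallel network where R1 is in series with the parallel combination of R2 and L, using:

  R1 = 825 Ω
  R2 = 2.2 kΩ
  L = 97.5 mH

Step 1 — Angular frequency: ω = 2π·f = 2π·1000 = 6283 rad/s.
Step 2 — Component impedances:
  R1: Z = R = 825 Ω
  R2: Z = R = 2200 Ω
  L: Z = jωL = j·6283·0.0975 = 0 + j612.6 Ω
Step 3 — Parallel branch: R2 || L = 1/(1/R2 + 1/L) = 158.3 + j568.5 Ω.
Step 4 — Series with R1: Z_total = R1 + (R2 || L) = 983.3 + j568.5 Ω = 1136∠30.0° Ω.

Z = 983.3 + j568.5 Ω = 1136∠30.0° Ω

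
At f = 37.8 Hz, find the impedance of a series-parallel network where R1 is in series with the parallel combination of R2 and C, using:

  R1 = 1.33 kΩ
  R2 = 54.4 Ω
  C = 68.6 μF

Step 1 — Angular frequency: ω = 2π·f = 2π·37.8 = 237.5 rad/s.
Step 2 — Component impedances:
  R1: Z = R = 1330 Ω
  R2: Z = R = 54.4 Ω
  C: Z = 1/(jωC) = -j/(ω·C) = 0 - j61.38 Ω
Step 3 — Parallel branch: R2 || C = 1/(1/R2 + 1/C) = 30.47 - j27 Ω.
Step 4 — Series with R1: Z_total = R1 + (R2 || C) = 1360 - j27 Ω = 1361∠-1.1° Ω.

Z = 1360 - j27 Ω = 1361∠-1.1° Ω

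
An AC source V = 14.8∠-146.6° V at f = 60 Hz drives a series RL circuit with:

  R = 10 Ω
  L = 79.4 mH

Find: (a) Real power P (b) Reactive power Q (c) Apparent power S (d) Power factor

Step 1 — Angular frequency: ω = 2π·f = 2π·60 = 377 rad/s.
Step 2 — Component impedances:
  R: Z = R = 10 Ω
  L: Z = jωL = j·377·0.0794 = 0 + j29.93 Ω
Step 3 — Series combination: Z_total = R + L = 10 + j29.93 Ω = 31.56∠71.5° Ω.
Step 4 — Source phasor: V = 14.8∠-146.6° V = -12.36 - j8.147 V.
Step 5 — Current: I = V / Z = -0.3689 + j0.2895 A = 0.469∠141.9° A.
Step 6 — Complex power: S = V·I* = 2.199 + j6.583 VA.
Step 7 — Real power: P = Re(S) = 2.199 W.
Step 8 — Reactive power: Q = Im(S) = 6.583 VAR.
Step 9 — Apparent power: |S| = 6.941 VA.
Step 10 — Power factor: PF = P/|S| = 0.3169 (lagging).

(a) P = 2.199 W  (b) Q = 6.583 VAR  (c) S = 6.941 VA  (d) PF = 0.3169 (lagging)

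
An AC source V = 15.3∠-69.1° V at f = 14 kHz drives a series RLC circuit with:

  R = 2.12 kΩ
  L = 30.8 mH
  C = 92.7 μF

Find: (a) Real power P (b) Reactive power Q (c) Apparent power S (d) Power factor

Step 1 — Angular frequency: ω = 2π·f = 2π·1.4e+04 = 8.796e+04 rad/s.
Step 2 — Component impedances:
  R: Z = R = 2120 Ω
  L: Z = jωL = j·8.796e+04·0.0308 = 0 + j2709 Ω
  C: Z = 1/(jωC) = -j/(ω·C) = 0 - j0.1226 Ω
Step 3 — Series combination: Z_total = R + L + C = 2120 + j2709 Ω = 3440∠52.0° Ω.
Step 4 — Source phasor: V = 15.3∠-69.1° V = 5.458 - j14.29 V.
Step 5 — Current: I = V / Z = -0.002294 - j0.00381 A = 0.004448∠-121.1° A.
Step 6 — Complex power: S = V·I* = 0.04194 + j0.05359 VA.
Step 7 — Real power: P = Re(S) = 0.04194 W.
Step 8 — Reactive power: Q = Im(S) = 0.05359 VAR.
Step 9 — Apparent power: |S| = 0.06805 VA.
Step 10 — Power factor: PF = P/|S| = 0.6163 (lagging).

(a) P = 0.04194 W  (b) Q = 0.05359 VAR  (c) S = 0.06805 VA  (d) PF = 0.6163 (lagging)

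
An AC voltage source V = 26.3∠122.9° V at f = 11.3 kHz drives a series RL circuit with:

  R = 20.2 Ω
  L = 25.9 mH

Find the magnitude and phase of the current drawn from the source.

Step 1 — Angular frequency: ω = 2π·f = 2π·1.13e+04 = 7.1e+04 rad/s.
Step 2 — Component impedances:
  R: Z = R = 20.2 Ω
  L: Z = jωL = j·7.1e+04·0.0259 = 0 + j1839 Ω
Step 3 — Series combination: Z_total = R + L = 20.2 + j1839 Ω = 1839∠89.4° Ω.
Step 4 — Source phasor: V = 26.3∠122.9° V = -14.29 + j22.08 V.
Step 5 — Ohm's law: I = V / Z_total = (-14.29 + j22.08) / (20.2 + j1839) = 0.01192 + j0.007899 A.
Step 6 — Convert to polar: |I| = 0.0143 A, ∠I = 33.5°.

I = 0.0143∠33.5° A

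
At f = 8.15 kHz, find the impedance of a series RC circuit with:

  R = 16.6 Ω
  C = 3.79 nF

Step 1 — Angular frequency: ω = 2π·f = 2π·8150 = 5.121e+04 rad/s.
Step 2 — Component impedances:
  R: Z = R = 16.6 Ω
  C: Z = 1/(jωC) = -j/(ω·C) = 0 - j5153 Ω
Step 3 — Series combination: Z_total = R + C = 16.6 - j5153 Ω = 5153∠-89.8° Ω.

Z = 16.6 - j5153 Ω = 5153∠-89.8° Ω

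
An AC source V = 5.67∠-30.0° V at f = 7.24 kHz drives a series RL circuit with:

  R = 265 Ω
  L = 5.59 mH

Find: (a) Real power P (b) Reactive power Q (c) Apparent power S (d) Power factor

Step 1 — Angular frequency: ω = 2π·f = 2π·7240 = 4.549e+04 rad/s.
Step 2 — Component impedances:
  R: Z = R = 265 Ω
  L: Z = jωL = j·4.549e+04·0.00559 = 0 + j254.3 Ω
Step 3 — Series combination: Z_total = R + L = 265 + j254.3 Ω = 367.3∠43.8° Ω.
Step 4 — Source phasor: V = 5.67∠-30.0° V = 4.91 - j2.835 V.
Step 5 — Current: I = V / Z = 0.004302 - j0.01483 A = 0.01544∠-73.8° A.
Step 6 — Complex power: S = V·I* = 0.06316 + j0.06061 VA.
Step 7 — Real power: P = Re(S) = 0.06316 W.
Step 8 — Reactive power: Q = Im(S) = 0.06061 VAR.
Step 9 — Apparent power: |S| = 0.08753 VA.
Step 10 — Power factor: PF = P/|S| = 0.7215 (lagging).

(a) P = 0.06316 W  (b) Q = 0.06061 VAR  (c) S = 0.08753 VA  (d) PF = 0.7215 (lagging)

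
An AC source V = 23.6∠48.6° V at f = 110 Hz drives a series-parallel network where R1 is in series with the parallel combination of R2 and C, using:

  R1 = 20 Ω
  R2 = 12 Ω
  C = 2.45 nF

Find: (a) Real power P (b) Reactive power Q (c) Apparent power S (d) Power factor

Step 1 — Angular frequency: ω = 2π·f = 2π·110 = 691.2 rad/s.
Step 2 — Component impedances:
  R1: Z = R = 20 Ω
  R2: Z = R = 12 Ω
  C: Z = 1/(jωC) = -j/(ω·C) = 0 - j5.906e+05 Ω
Step 3 — Parallel branch: R2 || C = 1/(1/R2 + 1/C) = 12 - j0.0002438 Ω.
Step 4 — Series with R1: Z_total = R1 + (R2 || C) = 32 - j0.0002438 Ω = 32∠-0.0° Ω.
Step 5 — Source phasor: V = 23.6∠48.6° V = 15.61 + j17.7 V.
Step 6 — Current: I = V / Z = 0.4877 + j0.5532 A = 0.7375∠48.6° A.
Step 7 — Complex power: S = V·I* = 17.41 - j0.0001326 VA.
Step 8 — Real power: P = Re(S) = 17.41 W.
Step 9 — Reactive power: Q = Im(S) = -0.0001326 VAR.
Step 10 — Apparent power: |S| = 17.41 VA.
Step 11 — Power factor: PF = P/|S| = 1 (leading).

(a) P = 17.41 W  (b) Q = -0.0001326 VAR  (c) S = 17.41 VA  (d) PF = 1 (leading)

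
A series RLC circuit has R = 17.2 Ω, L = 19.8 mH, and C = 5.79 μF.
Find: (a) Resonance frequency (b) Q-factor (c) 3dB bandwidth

Step 1 — Resonance: ω₀ = 1/√(LC) = 1/√(0.0198·5.79e-06) = 2953 rad/s.
Step 2 — f₀ = ω₀/(2π) = 470.1 Hz.
Step 3 — Series Q: Q = ω₀L/R = 2953·0.0198/17.2 = 3.4.
Step 4 — Bandwidth: Δω = ω₀/Q = 868.7 rad/s; BW = Δω/(2π) = 138.3 Hz.

(a) f₀ = 470.1 Hz  (b) Q = 3.4  (c) BW = 138.3 Hz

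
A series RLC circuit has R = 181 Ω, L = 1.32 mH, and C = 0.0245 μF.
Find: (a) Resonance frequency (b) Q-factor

Step 1 — Resonance condition Im(Z)=0 gives ω₀ = 1/√(LC).
Step 2 — ω₀ = 1/√(0.00132·2.45e-08) = 1.758e+05 rad/s.
Step 3 — f₀ = ω₀/(2π) = 2.799e+04 Hz.
Step 4 — Series Q: Q = ω₀L/R = 1.758e+05·0.00132/181 = 1.282.

(a) f₀ = 2.799e+04 Hz  (b) Q = 1.282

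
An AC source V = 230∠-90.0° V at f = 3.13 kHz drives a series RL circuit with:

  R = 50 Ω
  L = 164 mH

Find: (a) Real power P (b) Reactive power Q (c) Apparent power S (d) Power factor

Step 1 — Angular frequency: ω = 2π·f = 2π·3130 = 1.967e+04 rad/s.
Step 2 — Component impedances:
  R: Z = R = 50 Ω
  L: Z = jωL = j·1.967e+04·0.164 = 0 + j3225 Ω
Step 3 — Series combination: Z_total = R + L = 50 + j3225 Ω = 3226∠89.1° Ω.
Step 4 — Source phasor: V = 230∠-90.0° V = 0 - j230 V.
Step 5 — Current: I = V / Z = -0.07129 - j0.001105 A = 0.0713∠-179.1° A.
Step 6 — Complex power: S = V·I* = 0.2542 + j16.4 VA.
Step 7 — Real power: P = Re(S) = 0.2542 W.
Step 8 — Reactive power: Q = Im(S) = 16.4 VAR.
Step 9 — Apparent power: |S| = 16.4 VA.
Step 10 — Power factor: PF = P/|S| = 0.0155 (lagging).

(a) P = 0.2542 W  (b) Q = 16.4 VAR  (c) S = 16.4 VA  (d) PF = 0.0155 (lagging)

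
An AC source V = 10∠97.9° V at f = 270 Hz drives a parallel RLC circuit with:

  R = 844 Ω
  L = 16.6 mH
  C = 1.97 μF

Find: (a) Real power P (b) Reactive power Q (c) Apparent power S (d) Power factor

Step 1 — Angular frequency: ω = 2π·f = 2π·270 = 1696 rad/s.
Step 2 — Component impedances:
  R: Z = R = 844 Ω
  L: Z = jωL = j·1696·0.0166 = 0 + j28.16 Ω
  C: Z = 1/(jωC) = -j/(ω·C) = 0 - j299.2 Ω
Step 3 — Parallel combination: 1/Z_total = 1/R + 1/L + 1/C; Z_total = 1.143 + j31.04 Ω = 31.07∠87.9° Ω.
Step 4 — Source phasor: V = 10∠97.9° V = -1.374 + j9.905 V.
Step 5 — Current: I = V / Z = 0.317 + j0.05595 A = 0.3219∠10.0° A.
Step 6 — Complex power: S = V·I* = 0.1185 + j3.217 VA.
Step 7 — Real power: P = Re(S) = 0.1185 W.
Step 8 — Reactive power: Q = Im(S) = 3.217 VAR.
Step 9 — Apparent power: |S| = 3.219 VA.
Step 10 — Power factor: PF = P/|S| = 0.03681 (lagging).

(a) P = 0.1185 W  (b) Q = 3.217 VAR  (c) S = 3.219 VA  (d) PF = 0.03681 (lagging)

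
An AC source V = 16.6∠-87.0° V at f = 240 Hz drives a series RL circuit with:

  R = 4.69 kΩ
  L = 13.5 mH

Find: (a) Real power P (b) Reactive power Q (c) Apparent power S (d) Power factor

Step 1 — Angular frequency: ω = 2π·f = 2π·240 = 1508 rad/s.
Step 2 — Component impedances:
  R: Z = R = 4690 Ω
  L: Z = jωL = j·1508·0.0135 = 0 + j20.36 Ω
Step 3 — Series combination: Z_total = R + L = 4690 + j20.36 Ω = 4690∠0.2° Ω.
Step 4 — Source phasor: V = 16.6∠-87.0° V = 0.8688 - j16.58 V.
Step 5 — Current: I = V / Z = 0.0001699 - j0.003535 A = 0.003539∠-87.2° A.
Step 6 — Complex power: S = V·I* = 0.05875 + j0.000255 VA.
Step 7 — Real power: P = Re(S) = 0.05875 W.
Step 8 — Reactive power: Q = Im(S) = 0.000255 VAR.
Step 9 — Apparent power: |S| = 0.05875 VA.
Step 10 — Power factor: PF = P/|S| = 1 (lagging).

(a) P = 0.05875 W  (b) Q = 0.000255 VAR  (c) S = 0.05875 VA  (d) PF = 1 (lagging)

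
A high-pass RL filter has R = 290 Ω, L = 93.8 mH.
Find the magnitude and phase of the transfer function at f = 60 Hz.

Step 1 — Angular frequency: ω = 2π·60 = 377 rad/s.
Step 2 — Transfer function: H(jω) = jωL/(R + jωL).
Step 3 — Numerator jωL = j·35.36; denominator R + jωL = 290 + j35.36.
Step 4 — H = 0.01465 + j0.1202.
Step 5 — Magnitude: |H| = 0.121 (-18.3 dB); phase: φ = 83.0°.

|H| = 0.121 (-18.3 dB), φ = 83.0°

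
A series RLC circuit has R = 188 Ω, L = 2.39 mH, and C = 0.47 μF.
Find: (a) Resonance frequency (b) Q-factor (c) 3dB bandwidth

Step 1 — Resonance condition Im(Z)=0 gives ω₀ = 1/√(LC).
Step 2 — ω₀ = 1/√(0.00239·4.7e-07) = 2.984e+04 rad/s.
Step 3 — f₀ = ω₀/(2π) = 4749 Hz.
Step 4 — Series Q: Q = ω₀L/R = 2.984e+04·0.00239/188 = 0.3793.
Step 5 — 3dB bandwidth: Δω = ω₀/Q = 7.866e+04 rad/s; BW = Δω/(2π) = 1.252e+04 Hz.

(a) f₀ = 4749 Hz  (b) Q = 0.3793  (c) BW = 1.252e+04 Hz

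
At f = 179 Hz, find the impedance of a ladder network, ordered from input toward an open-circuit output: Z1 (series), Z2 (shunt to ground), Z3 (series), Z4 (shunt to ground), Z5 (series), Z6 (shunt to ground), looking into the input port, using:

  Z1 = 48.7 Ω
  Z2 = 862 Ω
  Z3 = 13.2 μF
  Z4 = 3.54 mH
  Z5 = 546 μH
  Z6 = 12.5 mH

Step 1 — Angular frequency: ω = 2π·f = 2π·179 = 1125 rad/s.
Step 2 — Component impedances:
  Z1: Z = R = 48.7 Ω
  Z2: Z = R = 862 Ω
  Z3: Z = 1/(jωC) = -j/(ω·C) = 0 - j67.36 Ω
  Z4: Z = jωL = j·1125·0.00354 = 0 + j3.981 Ω
  Z5: Z = jωL = j·1125·0.000546 = 0 + j0.6141 Ω
  Z6: Z = jωL = j·1125·0.0125 = 0 + j14.06 Ω
Step 3 — Ladder network (open output): work backward from the far end, alternating series and parallel combinations. Z_in = 53.46 - j63.87 Ω = 83.29∠-50.1° Ω.

Z = 53.46 - j63.87 Ω = 83.29∠-50.1° Ω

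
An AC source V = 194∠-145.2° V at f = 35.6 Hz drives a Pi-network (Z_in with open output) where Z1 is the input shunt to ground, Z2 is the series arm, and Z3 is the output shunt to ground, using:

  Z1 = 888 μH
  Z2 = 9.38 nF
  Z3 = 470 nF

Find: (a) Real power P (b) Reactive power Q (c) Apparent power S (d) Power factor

Step 1 — Angular frequency: ω = 2π·f = 2π·35.6 = 223.7 rad/s.
Step 2 — Component impedances:
  Z1: Z = jωL = j·223.7·0.000888 = 0 + j0.1986 Ω
  Z2: Z = 1/(jωC) = -j/(ω·C) = 0 - j4.766e+05 Ω
  Z3: Z = 1/(jωC) = -j/(ω·C) = 0 - j9512 Ω
Step 3 — With open output, the series arm Z2 and the output shunt Z3 appear in series to ground: Z2 + Z3 = 0 - j4.861e+05 Ω.
Step 4 — Parallel with input shunt Z1: Z_in = Z1 || (Z2 + Z3) = 0 + j0.1986 Ω = 0.1986∠90.0° Ω.
Step 5 — Source phasor: V = 194∠-145.2° V = -159.3 - j110.7 V.
Step 6 — Current: I = V / Z = -557.4 + j802 A = 976.7∠124.8° A.
Step 7 — Complex power: S = V·I* = 0 + j1.895e+05 VA.
Step 8 — Real power: P = Re(S) = 0 W.
Step 9 — Reactive power: Q = Im(S) = 1.895e+05 VAR.
Step 10 — Apparent power: |S| = 1.895e+05 VA.
Step 11 — Power factor: PF = P/|S| = 0 (lagging).

(a) P = 0 W  (b) Q = 1.895e+05 VAR  (c) S = 1.895e+05 VA  (d) PF = 0 (lagging)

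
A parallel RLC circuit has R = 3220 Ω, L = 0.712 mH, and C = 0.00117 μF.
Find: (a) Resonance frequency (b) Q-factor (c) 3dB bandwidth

Step 1 — Resonance: ω₀ = 1/√(LC) = 1/√(0.000712·1.17e-09) = 1.096e+06 rad/s.
Step 2 — f₀ = ω₀/(2π) = 1.744e+05 Hz.
Step 3 — Parallel Q: Q = R/(ω₀L) = 3220/(1.096e+06·0.000712) = 4.128.
Step 4 — Bandwidth: Δω = ω₀/Q = 2.654e+05 rad/s; BW = Δω/(2π) = 4.225e+04 Hz.

(a) f₀ = 1.744e+05 Hz  (b) Q = 4.128  (c) BW = 4.225e+04 Hz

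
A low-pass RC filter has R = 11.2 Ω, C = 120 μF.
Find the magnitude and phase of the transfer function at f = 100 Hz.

Step 1 — Angular frequency: ω = 2π·100 = 628.3 rad/s.
Step 2 — Transfer function: H(jω) = 1/(1 + jωRC).
Step 3 — Denominator: 1 + jωRC = 1 + j·628.3·11.2·0.00012 = 1 + j0.8445.
Step 4 — H = 0.5837 - j0.4929.
Step 5 — Magnitude: |H| = 0.764 (-2.3 dB); phase: φ = -40.2°.

|H| = 0.764 (-2.3 dB), φ = -40.2°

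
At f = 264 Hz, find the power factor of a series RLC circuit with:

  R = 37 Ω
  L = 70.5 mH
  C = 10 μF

Step 1 — Angular frequency: ω = 2π·f = 2π·264 = 1659 rad/s.
Step 2 — Component impedances:
  R: Z = R = 37 Ω
  L: Z = jωL = j·1659·0.0705 = 0 + j116.9 Ω
  C: Z = 1/(jωC) = -j/(ω·C) = 0 - j60.29 Ω
Step 3 — Series combination: Z_total = R + L + C = 37 + j56.66 Ω = 67.67∠56.9° Ω.
Step 4 — Power factor: PF = cos(φ) = Re(Z)/|Z| = 37/67.67 = 0.5468.
Step 5 — Type: Im(Z) = 56.66 ⇒ lagging (phase φ = 56.9°).

PF = 0.5468 (lagging, φ = 56.9°)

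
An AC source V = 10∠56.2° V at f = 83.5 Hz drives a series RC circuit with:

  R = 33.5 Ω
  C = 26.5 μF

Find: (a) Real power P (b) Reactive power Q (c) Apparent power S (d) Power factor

Step 1 — Angular frequency: ω = 2π·f = 2π·83.5 = 524.6 rad/s.
Step 2 — Component impedances:
  R: Z = R = 33.5 Ω
  C: Z = 1/(jωC) = -j/(ω·C) = 0 - j71.93 Ω
Step 3 — Series combination: Z_total = R + C = 33.5 - j71.93 Ω = 79.35∠-65.0° Ω.
Step 4 — Source phasor: V = 10∠56.2° V = 5.563 + j8.31 V.
Step 5 — Current: I = V / Z = -0.06534 + j0.1078 A = 0.126∠121.2° A.
Step 6 — Complex power: S = V·I* = 0.5321 - j1.142 VA.
Step 7 — Real power: P = Re(S) = 0.5321 W.
Step 8 — Reactive power: Q = Im(S) = -1.142 VAR.
Step 9 — Apparent power: |S| = 1.26 VA.
Step 10 — Power factor: PF = P/|S| = 0.4222 (leading).

(a) P = 0.5321 W  (b) Q = -1.142 VAR  (c) S = 1.26 VA  (d) PF = 0.4222 (leading)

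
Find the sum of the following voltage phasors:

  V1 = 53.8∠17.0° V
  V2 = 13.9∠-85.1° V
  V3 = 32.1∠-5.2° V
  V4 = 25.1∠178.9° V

Step 1 — Convert each phasor to rectangular form:
  V1 = 53.8·(cos(17.0°) + j·sin(17.0°)) = 51.45 + j15.73 V
  V2 = 13.9·(cos(-85.1°) + j·sin(-85.1°)) = 1.187 - j13.85 V
  V3 = 32.1·(cos(-5.2°) + j·sin(-5.2°)) = 31.97 - j2.909 V
  V4 = 25.1·(cos(178.9°) + j·sin(178.9°)) = -25.1 + j0.4819 V
Step 2 — Sum components: V_total = 59.51 - j0.5471 V.
Step 3 — Convert to polar: |V_total| = 59.51 V, ∠V_total = -0.5°.

V_total = 59.51∠-0.5° V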